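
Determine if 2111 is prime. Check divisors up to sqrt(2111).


Check divisors up to sqrt(2111) = 45.9456
No divisors found.
2111 is prime.

Yes, 2111 is prime


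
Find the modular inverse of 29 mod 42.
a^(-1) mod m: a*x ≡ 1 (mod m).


Use the extended Euclidean algorithm on (42, 29); each row r = 42*s + 29*t:
r=42, s=1, t=0
r=29, s=0, t=1
q=1: r=13, s=1, t=-1   [42*(1) + 29*(-1) = 13]
q=2: r=3, s=-2, t=3   [42*(-2) + 29*(3) = 3]
q=4: r=1, s=9, t=-13   [42*(9) + 29*(-13) = 1]
q=3: r=0, s=-29, t=42   [42*(-29) + 29*(42) = 0]
GCD = 1 with t = -13, so 29*(-13) ≡ 1 (mod 42)
Inverse = -13 mod 42 = 29
Check: 29 * 29 = 841 ≡ 1 (mod 42)

29^(-1) ≡ 29 (mod 42)


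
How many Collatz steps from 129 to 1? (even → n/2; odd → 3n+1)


129 → 388 → 194 → 97 → 292 → 146 → 73 → 220 → 110 → 55 → 166 → 83 → 250 → 125 → 376 → 188 → 94 → 47 → 142 → 71 → 214 → 107 → 322 → 161 → 484 → 242 → 121 → 364 → 182 → 91 → 274 → 137 → 412 → 206 → 103 → 310 → 155 → 466 → 233 → 700 → 350 → 175 → 526 → 263 → 790 → 395 → 1186 → 593 → 1780 → 890 → 445 → 1336 → 668 → 334 → 167 → 502 → 251 → 754 → 377 → 1132 → 566 → 283 → 850 → 425 → 1276 → 638 → 319 → 958 → 479 → 1438 → 719 → 2158 → 1079 → 3238 → 1619 → 4858 → 2429 → 7288 → 3644 → 1822 → 911 → 2734 → 1367 → 4102 → 2051 → 6154 → 3077 → 9232 → 4616 → 2308 → 1154 → 577 → 1732 → 866 → 433 → 1300 → 650 → 325 → 976 → 488 → 244 → 122 → 61 → 184 → 92 → 46 → 23 → 70 → 35 → 106 → 53 → 160 → 80 → 40 → 20 → 10 → 5 → 16 → 8 → 4 → 2 → 1
Total steps = 121

121 steps


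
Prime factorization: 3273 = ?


3273 / 3 = 1091
1091 / 1091 = 1
3273 = 3 × 1091


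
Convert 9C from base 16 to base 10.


9C (base 16) = 156 (decimal)
156 (decimal) = 156 (base 10)


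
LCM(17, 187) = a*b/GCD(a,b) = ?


GCD(17, 187) = 17
LCM = 17*187/17 = 3179/17 = 187

LCM = 187


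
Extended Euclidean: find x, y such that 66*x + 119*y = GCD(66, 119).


Tabular extended Euclidean (each row: r = 66*s + 119*t):
r=66, s=1, t=0
r=119, s=0, t=1
q=0: r=66, s=1, t=0   [66*(1) + 119*(0) = 66]
q=1: r=53, s=-1, t=1   [66*(-1) + 119*(1) = 53]
q=1: r=13, s=2, t=-1   [66*(2) + 119*(-1) = 13]
q=4: r=1, s=-9, t=5   [66*(-9) + 119*(5) = 1]
q=13: r=0, s=119, t=-66   [66*(119) + 119*(-66) = 0]
GCD = 1; from the row with r=1: x=-9, y=5
Check: 66*(-9) + 119*(5) = -594 + 595 = 1

GCD = 1, x = -9, y = 5


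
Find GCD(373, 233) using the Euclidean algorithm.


373 = 1 * 233 + 140
233 = 1 * 140 + 93
140 = 1 * 93 + 47
93 = 1 * 47 + 46
47 = 1 * 46 + 1
46 = 46 * 1 + 0
GCD = 1


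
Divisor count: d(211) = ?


211 = 211^1
d(211) = (1+1) = 2

2 divisors


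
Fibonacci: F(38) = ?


Sequence: 1, 1, 2, 3, 5, 8, 13, 21, 34, 55, 89, 144, 233, 377, 610, 987, 1597, 2584, 4181, 6765, 10946, 17711, 28657, 46368, 75025, 121393, 196418, 317811, 514229, 832040, 1346269, 2178309, 3524578, 5702887, 9227465, 14930352, 24157817, 39088169
F(38) = 39088169


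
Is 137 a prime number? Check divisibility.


Check divisors up to sqrt(137) = 11.7047
No divisors found.
137 is prime.

Yes, 137 is prime


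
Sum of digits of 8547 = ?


8 + 5 + 4 + 7 = 24


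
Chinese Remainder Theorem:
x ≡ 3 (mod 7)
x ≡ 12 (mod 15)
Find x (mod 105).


M = 7*15 = 105
M1 = M/7 = 15, M2 = M/15 = 7
M1^(-1) mod 7 = 1, M2^(-1) mod 15 = 13
x = 3*15*1 + 12*7*13 = 1137
1137 mod 105 = 87
Check: 87 mod 7 = 3 ✓, 87 mod 15 = 12 ✓

x ≡ 87 (mod 105)


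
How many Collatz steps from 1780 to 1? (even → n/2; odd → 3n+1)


1780 → 890 → 445 → 1336 → 668 → 334 → 167 → 502 → 251 → 754 → 377 → 1132 → 566 → 283 → 850 → 425 → 1276 → 638 → 319 → 958 → 479 → 1438 → 719 → 2158 → 1079 → 3238 → 1619 → 4858 → 2429 → 7288 → 3644 → 1822 → 911 → 2734 → 1367 → 4102 → 2051 → 6154 → 3077 → 9232 → 4616 → 2308 → 1154 → 577 → 1732 → 866 → 433 → 1300 → 650 → 325 → 976 → 488 → 244 → 122 → 61 → 184 → 92 → 46 → 23 → 70 → 35 → 106 → 53 → 160 → 80 → 40 → 20 → 10 → 5 → 16 → 8 → 4 → 2 → 1
Total steps = 73

73 steps


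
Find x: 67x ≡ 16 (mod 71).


GCD(67, 71) = 1, unique solution
a^(-1) mod 71 = 53
x = 53 * 16 mod 71 = 67

x ≡ 67 (mod 71)


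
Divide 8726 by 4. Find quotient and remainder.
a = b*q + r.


8726 = 4 * 2181 + 2
Check: 8724 + 2 = 8726

q = 2181, r = 2


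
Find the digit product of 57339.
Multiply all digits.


5 × 7 × 3 × 3 × 9 = 2835


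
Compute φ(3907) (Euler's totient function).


3907 = 3907
Prime factors: 3907
φ(3907) = 3907 × (1-1/3907)
= 3907 × 3906/3907 = 3906

φ(3907) = 3906


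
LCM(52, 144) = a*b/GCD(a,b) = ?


GCD(52, 144) = 4
LCM = 52*144/4 = 7488/4 = 1872

LCM = 1872


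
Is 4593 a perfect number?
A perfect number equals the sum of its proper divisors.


Proper divisors of 4593: 1, 3, 1531
Sum = 1 + 3 + 1531 = 1535

No, 4593 is not perfect (1535 ≠ 4593)


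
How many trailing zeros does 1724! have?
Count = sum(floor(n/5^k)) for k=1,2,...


floor(1724/5) = 344
floor(1724/25) = 68
floor(1724/125) = 13
floor(1724/625) = 2
Total = 427

427 trailing zeros


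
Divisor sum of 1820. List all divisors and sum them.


Divisors of 1820: 1, 2, 4, 5, 7, 10, 13, 14, 20, 26, 28, 35, 52, 65, 70, 91, 130, 140, 182, 260, 364, 455, 910, 1820
Sum = 1 + 2 + 4 + 5 + 7 + 10 + 13 + 14 + 20 + 26 + 28 + 35 + 52 + 65 + 70 + 91 + 130 + 140 + 182 + 260 + 364 + 455 + 910 + 1820 = 4704

σ(1820) = 4704


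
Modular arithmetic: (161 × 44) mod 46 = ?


161 × 44 = 7084
7084 mod 46 = 0


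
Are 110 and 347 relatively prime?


Euclidean algorithm:
347 = 3 * 110 + 17
110 = 6 * 17 + 8
17 = 2 * 8 + 1
8 = 8 * 1 + 0
GCD(110, 347) = 1

Yes, coprime (GCD = 1)


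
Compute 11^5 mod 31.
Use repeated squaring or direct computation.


11^1 mod 31 = 11
11^2 mod 31 = 28
11^3 mod 31 = 29
11^4 mod 31 = 9
11^5 mod 31 = 6


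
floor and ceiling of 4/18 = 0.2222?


4/18 = 0.2222
floor = 0
ceil = 1

floor = 0, ceil = 1


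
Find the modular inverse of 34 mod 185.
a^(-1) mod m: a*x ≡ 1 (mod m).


Use the extended Euclidean algorithm on (185, 34); each row r = 185*s + 34*t:
r=185, s=1, t=0
r=34, s=0, t=1
q=5: r=15, s=1, t=-5   [185*(1) + 34*(-5) = 15]
q=2: r=4, s=-2, t=11   [185*(-2) + 34*(11) = 4]
q=3: r=3, s=7, t=-38   [185*(7) + 34*(-38) = 3]
q=1: r=1, s=-9, t=49   [185*(-9) + 34*(49) = 1]
q=3: r=0, s=34, t=-185   [185*(34) + 34*(-185) = 0]
GCD = 1 with t = 49, so 34*(49) ≡ 1 (mod 185)
Inverse = 49 mod 185 = 49
Check: 34 * 49 = 1666 ≡ 1 (mod 185)

34^(-1) ≡ 49 (mod 185)


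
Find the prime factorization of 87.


87 / 3 = 29
29 / 29 = 1
87 = 3 × 29


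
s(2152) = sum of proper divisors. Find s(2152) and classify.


Proper divisors: 1, 2, 4, 8, 269, 538, 1076
Sum = 1 + 2 + 4 + 8 + 269 + 538 + 1076 = 1898
1898 < 2152 → deficient

s(2152) = 1898 (deficient)


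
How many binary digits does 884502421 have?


884502421 in base 2 = 110100101110000110111110010101
Number of digits = 30

30 digits (base 2)


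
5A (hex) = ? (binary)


5A (base 16) = 90 (decimal)
90 (decimal) = 1011010 (base 2)


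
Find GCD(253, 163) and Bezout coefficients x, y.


Tabular extended Euclidean (each row: r = 253*s + 163*t):
r=253, s=1, t=0
r=163, s=0, t=1
q=1: r=90, s=1, t=-1   [253*(1) + 163*(-1) = 90]
q=1: r=73, s=-1, t=2   [253*(-1) + 163*(2) = 73]
q=1: r=17, s=2, t=-3   [253*(2) + 163*(-3) = 17]
q=4: r=5, s=-9, t=14   [253*(-9) + 163*(14) = 5]
q=3: r=2, s=29, t=-45   [253*(29) + 163*(-45) = 2]
q=2: r=1, s=-67, t=104   [253*(-67) + 163*(104) = 1]
q=2: r=0, s=163, t=-253   [253*(163) + 163*(-253) = 0]
GCD = 1; from the row with r=1: x=-67, y=104
Check: 253*(-67) + 163*(104) = -16951 + 16952 = 1

GCD = 1, x = -67, y = 104


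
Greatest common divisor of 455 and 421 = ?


455 = 1 * 421 + 34
421 = 12 * 34 + 13
34 = 2 * 13 + 8
13 = 1 * 8 + 5
8 = 1 * 5 + 3
5 = 1 * 3 + 2
3 = 1 * 2 + 1
2 = 2 * 1 + 0
GCD = 1


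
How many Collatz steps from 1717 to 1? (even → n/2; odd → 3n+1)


1717 → 5152 → 2576 → 1288 → 644 → 322 → 161 → 484 → 242 → 121 → 364 → 182 → 91 → 274 → 137 → 412 → 206 → 103 → 310 → 155 → 466 → 233 → 700 → 350 → 175 → 526 → 263 → 790 → 395 → 1186 → 593 → 1780 → 890 → 445 → 1336 → 668 → 334 → 167 → 502 → 251 → 754 → 377 → 1132 → 566 → 283 → 850 → 425 → 1276 → 638 → 319 → 958 → 479 → 1438 → 719 → 2158 → 1079 → 3238 → 1619 → 4858 → 2429 → 7288 → 3644 → 1822 → 911 → 2734 → 1367 → 4102 → 2051 → 6154 → 3077 → 9232 → 4616 → 2308 → 1154 → 577 → 1732 → 866 → 433 → 1300 → 650 → 325 → 976 → 488 → 244 → 122 → 61 → 184 → 92 → 46 → 23 → 70 → 35 → 106 → 53 → 160 → 80 → 40 → 20 → 10 → 5 → 16 → 8 → 4 → 2 → 1
Total steps = 104

104 steps


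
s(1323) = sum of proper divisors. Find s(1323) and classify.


Proper divisors: 1, 3, 7, 9, 21, 27, 49, 63, 147, 189, 441
Sum = 1 + 3 + 7 + 9 + 21 + 27 + 49 + 63 + 147 + 189 + 441 = 957
957 < 1323 → deficient

s(1323) = 957 (deficient)


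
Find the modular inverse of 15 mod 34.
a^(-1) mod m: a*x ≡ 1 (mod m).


Use the extended Euclidean algorithm on (34, 15); each row r = 34*s + 15*t:
r=34, s=1, t=0
r=15, s=0, t=1
q=2: r=4, s=1, t=-2   [34*(1) + 15*(-2) = 4]
q=3: r=3, s=-3, t=7   [34*(-3) + 15*(7) = 3]
q=1: r=1, s=4, t=-9   [34*(4) + 15*(-9) = 1]
q=3: r=0, s=-15, t=34   [34*(-15) + 15*(34) = 0]
GCD = 1 with t = -9, so 15*(-9) ≡ 1 (mod 34)
Inverse = -9 mod 34 = 25
Check: 15 * 25 = 375 ≡ 1 (mod 34)

15^(-1) ≡ 25 (mod 34)


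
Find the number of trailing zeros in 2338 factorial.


floor(2338/5) = 467
floor(2338/25) = 93
floor(2338/125) = 18
floor(2338/625) = 3
Total = 581

581 trailing zeros


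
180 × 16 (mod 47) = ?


180 × 16 = 2880
2880 mod 47 = 13


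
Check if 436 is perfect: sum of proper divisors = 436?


Proper divisors of 436: 1, 2, 4, 109, 218
Sum = 1 + 2 + 4 + 109 + 218 = 334

No, 436 is not perfect (334 ≠ 436)


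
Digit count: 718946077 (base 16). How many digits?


718946077 in base 16 = 2ADA3F1D
Number of digits = 8

8 digits (base 16)


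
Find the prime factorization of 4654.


4654 / 2 = 2327
2327 / 13 = 179
179 / 179 = 1
4654 = 2 × 13 × 179


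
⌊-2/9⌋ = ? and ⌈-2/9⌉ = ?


-2/9 = -0.2222
floor = -1
ceil = 0

floor = -1, ceil = 0


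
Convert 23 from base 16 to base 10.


23 (base 16) = 35 (decimal)
35 (decimal) = 35 (base 10)


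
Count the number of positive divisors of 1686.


1686 = 2^1 × 3^1 × 281^1
d(1686) = (1+1) × (1+1) × (1+1) = 8

8 divisors


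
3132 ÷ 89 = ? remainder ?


3132 = 89 * 35 + 17
Check: 3115 + 17 = 3132

q = 35, r = 17


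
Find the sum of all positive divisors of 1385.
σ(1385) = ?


Divisors of 1385: 1, 5, 277, 1385
Sum = 1 + 5 + 277 + 1385 = 1668

σ(1385) = 1668


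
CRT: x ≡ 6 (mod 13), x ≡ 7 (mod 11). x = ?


M = 13*11 = 143
M1 = M/13 = 11, M2 = M/11 = 13
M1^(-1) mod 13 = 6, M2^(-1) mod 11 = 6
x = 6*11*6 + 7*13*6 = 942
942 mod 143 = 84
Check: 84 mod 13 = 6 ✓, 84 mod 11 = 7 ✓

x ≡ 84 (mod 143)


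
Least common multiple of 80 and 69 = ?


GCD(80, 69) = 1
LCM = 80*69/1 = 5520/1 = 5520

LCM = 5520


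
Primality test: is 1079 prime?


1079 / 13 = 83 (exact division)
1079 is NOT prime.

No, 1079 is not prime


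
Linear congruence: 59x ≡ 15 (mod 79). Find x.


GCD(59, 79) = 1, unique solution
a^(-1) mod 79 = 75
x = 75 * 15 mod 79 = 19

x ≡ 19 (mod 79)


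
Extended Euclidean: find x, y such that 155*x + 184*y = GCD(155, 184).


Tabular extended Euclidean (each row: r = 155*s + 184*t):
r=155, s=1, t=0
r=184, s=0, t=1
q=0: r=155, s=1, t=0   [155*(1) + 184*(0) = 155]
q=1: r=29, s=-1, t=1   [155*(-1) + 184*(1) = 29]
q=5: r=10, s=6, t=-5   [155*(6) + 184*(-5) = 10]
q=2: r=9, s=-13, t=11   [155*(-13) + 184*(11) = 9]
q=1: r=1, s=19, t=-16   [155*(19) + 184*(-16) = 1]
q=9: r=0, s=-184, t=155   [155*(-184) + 184*(155) = 0]
GCD = 1; from the row with r=1: x=19, y=-16
Check: 155*(19) + 184*(-16) = 2945 - 2944 = 1

GCD = 1, x = 19, y = -16


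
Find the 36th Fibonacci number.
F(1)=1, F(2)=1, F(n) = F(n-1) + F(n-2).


Sequence: 1, 1, 2, 3, 5, 8, 13, 21, 34, 55, 89, 144, 233, 377, 610, 987, 1597, 2584, 4181, 6765, 10946, 17711, 28657, 46368, 75025, 121393, 196418, 317811, 514229, 832040, 1346269, 2178309, 3524578, 5702887, 9227465, 14930352
F(36) = 14930352


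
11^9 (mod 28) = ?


11^1 mod 28 = 11
11^2 mod 28 = 9
11^3 mod 28 = 15
11^4 mod 28 = 25
11^5 mod 28 = 23
11^6 mod 28 = 1
11^7 mod 28 = 11
11^8 mod 28 = 9
11^9 mod 28 = 15


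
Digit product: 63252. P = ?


6 × 3 × 2 × 5 × 2 = 360


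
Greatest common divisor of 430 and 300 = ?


430 = 1 * 300 + 130
300 = 2 * 130 + 40
130 = 3 * 40 + 10
40 = 4 * 10 + 0
GCD = 10


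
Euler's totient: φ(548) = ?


548 = 2^2 × 137
Prime factors: 2, 137
φ(548) = 548 × (1-1/2) × (1-1/137)
= 548 × 1/2 × 136/137 = 272

φ(548) = 272


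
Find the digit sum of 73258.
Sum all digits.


7 + 3 + 2 + 5 + 8 = 25


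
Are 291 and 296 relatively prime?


Euclidean algorithm:
296 = 1 * 291 + 5
291 = 58 * 5 + 1
5 = 5 * 1 + 0
GCD(291, 296) = 1

Yes, coprime (GCD = 1)


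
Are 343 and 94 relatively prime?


Euclidean algorithm:
343 = 3 * 94 + 61
94 = 1 * 61 + 33
61 = 1 * 33 + 28
33 = 1 * 28 + 5
28 = 5 * 5 + 3
5 = 1 * 3 + 2
3 = 1 * 2 + 1
2 = 2 * 1 + 0
GCD(343, 94) = 1

Yes, coprime (GCD = 1)


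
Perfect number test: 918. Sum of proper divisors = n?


Proper divisors of 918: 1, 2, 3, 6, 9, 17, 18, 27, 34, 51, 54, 102, 153, 306, 459
Sum = 1 + 2 + 3 + 6 + 9 + 17 + 18 + 27 + 34 + 51 + 54 + 102 + 153 + 306 + 459 = 1242

No, 918 is not perfect (1242 ≠ 918)


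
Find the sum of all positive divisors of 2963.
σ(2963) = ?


Divisors of 2963: 1, 2963
Sum = 1 + 2963 = 2964

σ(2963) = 2964


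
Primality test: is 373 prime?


Check divisors up to sqrt(373) = 19.3132
No divisors found.
373 is prime.

Yes, 373 is prime


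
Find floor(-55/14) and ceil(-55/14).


-55/14 = -3.9286
floor = -4
ceil = -3

floor = -4, ceil = -3


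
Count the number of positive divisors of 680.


680 = 2^3 × 5^1 × 17^1
d(680) = (3+1) × (1+1) × (1+1) = 16

16 divisors


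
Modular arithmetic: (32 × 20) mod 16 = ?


32 × 20 = 640
640 mod 16 = 0


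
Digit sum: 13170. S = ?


1 + 3 + 1 + 7 + 0 = 12


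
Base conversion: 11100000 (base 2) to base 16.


11100000 (base 2) = 224 (decimal)
224 (decimal) = E0 (base 16)


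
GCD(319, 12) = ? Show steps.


319 = 26 * 12 + 7
12 = 1 * 7 + 5
7 = 1 * 5 + 2
5 = 2 * 2 + 1
2 = 2 * 1 + 0
GCD = 1


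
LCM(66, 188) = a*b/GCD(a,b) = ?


GCD(66, 188) = 2
LCM = 66*188/2 = 12408/2 = 6204

LCM = 6204


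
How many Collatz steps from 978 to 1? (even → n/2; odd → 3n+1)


978 → 489 → 1468 → 734 → 367 → 1102 → 551 → 1654 → 827 → 2482 → 1241 → 3724 → 1862 → 931 → 2794 → 1397 → 4192 → 2096 → 1048 → 524 → 262 → 131 → 394 → 197 → 592 → 296 → 148 → 74 → 37 → 112 → 56 → 28 → 14 → 7 → 22 → 11 → 34 → 17 → 52 → 26 → 13 → 40 → 20 → 10 → 5 → 16 → 8 → 4 → 2 → 1
Total steps = 49

49 steps


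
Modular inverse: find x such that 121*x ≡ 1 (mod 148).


Use the extended Euclidean algorithm on (148, 121); each row r = 148*s + 121*t:
r=148, s=1, t=0
r=121, s=0, t=1
q=1: r=27, s=1, t=-1   [148*(1) + 121*(-1) = 27]
q=4: r=13, s=-4, t=5   [148*(-4) + 121*(5) = 13]
q=2: r=1, s=9, t=-11   [148*(9) + 121*(-11) = 1]
q=13: r=0, s=-121, t=148   [148*(-121) + 121*(148) = 0]
GCD = 1 with t = -11, so 121*(-11) ≡ 1 (mod 148)
Inverse = -11 mod 148 = 137
Check: 121 * 137 = 16577 ≡ 1 (mod 148)

121^(-1) ≡ 137 (mod 148)


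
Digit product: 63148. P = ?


6 × 3 × 1 × 4 × 8 = 576


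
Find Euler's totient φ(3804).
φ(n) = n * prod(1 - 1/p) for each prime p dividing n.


3804 = 2^2 × 3 × 317
Prime factors: 2, 3, 317
φ(3804) = 3804 × (1-1/2) × (1-1/3) × (1-1/317)
= 3804 × 1/2 × 2/3 × 316/317 = 1264

φ(3804) = 1264


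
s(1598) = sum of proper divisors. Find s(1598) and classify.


Proper divisors: 1, 2, 17, 34, 47, 94, 799
Sum = 1 + 2 + 17 + 34 + 47 + 94 + 799 = 994
994 < 1598 → deficient

s(1598) = 994 (deficient)


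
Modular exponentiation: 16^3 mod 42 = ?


16^1 mod 42 = 16
16^2 mod 42 = 4
16^3 mod 42 = 22


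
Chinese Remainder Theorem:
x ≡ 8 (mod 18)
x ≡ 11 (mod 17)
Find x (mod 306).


M = 18*17 = 306
M1 = M/18 = 17, M2 = M/17 = 18
M1^(-1) mod 18 = 17, M2^(-1) mod 17 = 1
x = 8*17*17 + 11*18*1 = 2510
2510 mod 306 = 62
Check: 62 mod 18 = 8 ✓, 62 mod 17 = 11 ✓

x ≡ 62 (mod 306)


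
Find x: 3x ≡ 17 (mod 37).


GCD(3, 37) = 1, unique solution
a^(-1) mod 37 = 25
x = 25 * 17 mod 37 = 18

x ≡ 18 (mod 37)


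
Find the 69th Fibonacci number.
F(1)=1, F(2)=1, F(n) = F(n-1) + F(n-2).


Sequence: 1, 1, 2, 3, 5, 8, 13, 21, 34, 55, 89, 144, 233, 377, 610, 987, 1597, 2584, 4181, 6765, 10946, 17711, 28657, 46368, 75025, 121393, 196418, 317811, 514229, 832040, 1346269, 2178309, 3524578, 5702887, 9227465, 14930352, 24157817, 39088169, 63245986, 102334155, 165580141, 267914296, 433494437, 701408733, 1134903170, 1836311903, 2971215073, 4807526976, 7778742049, 12586269025, 20365011074, 32951280099, 53316291173, 86267571272, 139583862445, 225851433717, 365435296162, 591286729879, 956722026041, 1548008755920, 2504730781961, 4052739537881, 6557470319842, 10610209857723, 17167680177565, 27777890035288, 44945570212853, 72723460248141, 117669030460994
F(69) = 117669030460994


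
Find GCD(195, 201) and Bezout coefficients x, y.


Tabular extended Euclidean (each row: r = 195*s + 201*t):
r=195, s=1, t=0
r=201, s=0, t=1
q=0: r=195, s=1, t=0   [195*(1) + 201*(0) = 195]
q=1: r=6, s=-1, t=1   [195*(-1) + 201*(1) = 6]
q=32: r=3, s=33, t=-32   [195*(33) + 201*(-32) = 3]
q=2: r=0, s=-67, t=65   [195*(-67) + 201*(65) = 0]
GCD = 3; from the row with r=3: x=33, y=-32
Check: 195*(33) + 201*(-32) = 6435 - 6432 = 3

GCD = 3, x = 33, y = -32


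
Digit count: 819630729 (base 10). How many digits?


819630729 has 9 digits in base 10
floor(log10(819630729)) + 1 = floor(8.9136) + 1 = 9

9 digits (base 10)


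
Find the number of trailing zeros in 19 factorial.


floor(19/5) = 3
Total = 3

3 trailing zeros


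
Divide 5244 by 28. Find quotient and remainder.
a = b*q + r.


5244 = 28 * 187 + 8
Check: 5236 + 8 = 5244

q = 187, r = 8


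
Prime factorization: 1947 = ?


1947 / 3 = 649
649 / 11 = 59
59 / 59 = 1
1947 = 3 × 11 × 59


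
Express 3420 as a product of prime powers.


3420 / 2 = 1710
1710 / 2 = 855
855 / 3 = 285
285 / 3 = 95
95 / 5 = 19
19 / 19 = 1
3420 = 2^2 × 3^2 × 5 × 19


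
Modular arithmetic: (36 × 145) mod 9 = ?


36 × 145 = 5220
5220 mod 9 = 0


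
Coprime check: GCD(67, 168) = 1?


Euclidean algorithm:
168 = 2 * 67 + 34
67 = 1 * 34 + 33
34 = 1 * 33 + 1
33 = 33 * 1 + 0
GCD(67, 168) = 1

Yes, coprime (GCD = 1)


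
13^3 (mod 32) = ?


13^1 mod 32 = 13
13^2 mod 32 = 9
13^3 mod 32 = 21


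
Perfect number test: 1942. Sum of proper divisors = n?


Proper divisors of 1942: 1, 2, 971
Sum = 1 + 2 + 971 = 974

No, 1942 is not perfect (974 ≠ 1942)


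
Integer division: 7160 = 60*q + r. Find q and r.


7160 = 60 * 119 + 20
Check: 7140 + 20 = 7160

q = 119, r = 20


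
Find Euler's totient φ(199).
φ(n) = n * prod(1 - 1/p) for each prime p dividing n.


199 = 199
Prime factors: 199
φ(199) = 199 × (1-1/199)
= 199 × 198/199 = 198

φ(199) = 198


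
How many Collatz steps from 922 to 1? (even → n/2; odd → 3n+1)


922 → 461 → 1384 → 692 → 346 → 173 → 520 → 260 → 130 → 65 → 196 → 98 → 49 → 148 → 74 → 37 → 112 → 56 → 28 → 14 → 7 → 22 → 11 → 34 → 17 → 52 → 26 → 13 → 40 → 20 → 10 → 5 → 16 → 8 → 4 → 2 → 1
Total steps = 36

36 steps


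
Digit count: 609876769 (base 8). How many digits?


609876769 in base 8 = 4426375441
Number of digits = 10

10 digits (base 8)


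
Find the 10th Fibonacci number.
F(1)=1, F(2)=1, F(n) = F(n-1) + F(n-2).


Sequence: 1, 1, 2, 3, 5, 8, 13, 21, 34, 55
F(10) = 55


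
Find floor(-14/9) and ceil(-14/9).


-14/9 = -1.5556
floor = -2
ceil = -1

floor = -2, ceil = -1


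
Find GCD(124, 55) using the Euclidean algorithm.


124 = 2 * 55 + 14
55 = 3 * 14 + 13
14 = 1 * 13 + 1
13 = 13 * 1 + 0
GCD = 1


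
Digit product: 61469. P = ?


6 × 1 × 4 × 6 × 9 = 1296


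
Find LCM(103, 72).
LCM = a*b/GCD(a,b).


GCD(103, 72) = 1
LCM = 103*72/1 = 7416/1 = 7416

LCM = 7416


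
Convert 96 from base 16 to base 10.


96 (base 16) = 150 (decimal)
150 (decimal) = 150 (base 10)


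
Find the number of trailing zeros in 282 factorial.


floor(282/5) = 56
floor(282/25) = 11
floor(282/125) = 2
Total = 69

69 trailing zeros


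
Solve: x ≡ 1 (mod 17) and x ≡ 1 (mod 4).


M = 17*4 = 68
M1 = M/17 = 4, M2 = M/4 = 17
M1^(-1) mod 17 = 13, M2^(-1) mod 4 = 1
x = 1*4*13 + 1*17*1 = 69
69 mod 68 = 1
Check: 1 mod 17 = 1 ✓, 1 mod 4 = 1 ✓

x ≡ 1 (mod 68)


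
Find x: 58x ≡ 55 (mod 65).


GCD(58, 65) = 1, unique solution
a^(-1) mod 65 = 37
x = 37 * 55 mod 65 = 20

x ≡ 20 (mod 65)


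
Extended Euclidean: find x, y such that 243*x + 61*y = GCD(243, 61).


Tabular extended Euclidean (each row: r = 243*s + 61*t):
r=243, s=1, t=0
r=61, s=0, t=1
q=3: r=60, s=1, t=-3   [243*(1) + 61*(-3) = 60]
q=1: r=1, s=-1, t=4   [243*(-1) + 61*(4) = 1]
q=60: r=0, s=61, t=-243   [243*(61) + 61*(-243) = 0]
GCD = 1; from the row with r=1: x=-1, y=4
Check: 243*(-1) + 61*(4) = -243 + 244 = 1

GCD = 1, x = -1, y = 4


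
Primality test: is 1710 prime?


1710 / 2 = 855 (exact division)
1710 is NOT prime.

No, 1710 is not prime


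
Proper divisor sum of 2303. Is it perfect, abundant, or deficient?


Proper divisors: 1, 7, 47, 49, 329
Sum = 1 + 7 + 47 + 49 + 329 = 433
433 < 2303 → deficient

s(2303) = 433 (deficient)


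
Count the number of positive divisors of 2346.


2346 = 2^1 × 3^1 × 17^1 × 23^1
d(2346) = (1+1) × (1+1) × (1+1) × (1+1) = 16

16 divisors


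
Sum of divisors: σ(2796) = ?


Divisors of 2796: 1, 2, 3, 4, 6, 12, 233, 466, 699, 932, 1398, 2796
Sum = 1 + 2 + 3 + 4 + 6 + 12 + 233 + 466 + 699 + 932 + 1398 + 2796 = 6552

σ(2796) = 6552


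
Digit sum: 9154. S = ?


9 + 1 + 5 + 4 = 19


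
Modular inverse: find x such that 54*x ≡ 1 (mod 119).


Use the extended Euclidean algorithm on (119, 54); each row r = 119*s + 54*t:
r=119, s=1, t=0
r=54, s=0, t=1
q=2: r=11, s=1, t=-2   [119*(1) + 54*(-2) = 11]
q=4: r=10, s=-4, t=9   [119*(-4) + 54*(9) = 10]
q=1: r=1, s=5, t=-11   [119*(5) + 54*(-11) = 1]
q=10: r=0, s=-54, t=119   [119*(-54) + 54*(119) = 0]
GCD = 1 with t = -11, so 54*(-11) ≡ 1 (mod 119)
Inverse = -11 mod 119 = 108
Check: 54 * 108 = 5832 ≡ 1 (mod 119)

54^(-1) ≡ 108 (mod 119)


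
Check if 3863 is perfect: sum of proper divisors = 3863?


Proper divisors of 3863: 1
Sum = 1 = 1

No, 3863 is not perfect (1 ≠ 3863)


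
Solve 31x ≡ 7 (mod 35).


GCD(31, 35) = 1, unique solution
a^(-1) mod 35 = 26
x = 26 * 7 mod 35 = 7

x ≡ 7 (mod 35)


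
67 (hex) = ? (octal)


67 (base 16) = 103 (decimal)
103 (decimal) = 147 (base 8)


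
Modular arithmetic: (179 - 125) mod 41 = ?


179 - 125 = 54
54 mod 41 = 13


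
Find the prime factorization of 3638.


3638 / 2 = 1819
1819 / 17 = 107
107 / 107 = 1
3638 = 2 × 17 × 107


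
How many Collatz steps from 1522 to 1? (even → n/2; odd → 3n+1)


1522 → 761 → 2284 → 1142 → 571 → 1714 → 857 → 2572 → 1286 → 643 → 1930 → 965 → 2896 → 1448 → 724 → 362 → 181 → 544 → 272 → 136 → 68 → 34 → 17 → 52 → 26 → 13 → 40 → 20 → 10 → 5 → 16 → 8 → 4 → 2 → 1
Total steps = 34

34 steps


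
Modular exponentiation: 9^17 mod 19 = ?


9^1 mod 19 = 9
9^2 mod 19 = 5
9^3 mod 19 = 7
9^4 mod 19 = 6
9^5 mod 19 = 16
9^6 mod 19 = 11
9^7 mod 19 = 4
9^8 mod 19 = 17
9^9 mod 19 = 1
9^10 mod 19 = 9
9^11 mod 19 = 5
9^12 mod 19 = 7
9^13 mod 19 = 6
9^14 mod 19 = 16
9^15 mod 19 = 11
9^16 mod 19 = 4
9^17 mod 19 = 17


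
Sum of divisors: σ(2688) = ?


Divisors of 2688: 1, 2, 3, 4, 6, 7, 8, 12, 14, 16, 21, 24, 28, 32, 42, 48, 56, 64, 84, 96, 112, 128, 168, 192, 224, 336, 384, 448, 672, 896, 1344, 2688
Sum = 1 + 2 + 3 + 4 + 6 + 7 + 8 + 12 + 14 + 16 + 21 + 24 + 28 + 32 + 42 + 48 + 56 + 64 + 84 + 96 + 112 + 128 + 168 + 192 + 224 + 336 + 384 + 448 + 672 + 896 + 1344 + 2688 = 8160

σ(2688) = 8160


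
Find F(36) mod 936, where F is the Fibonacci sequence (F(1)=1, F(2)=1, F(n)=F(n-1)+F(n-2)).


F(k) mod 936 for k=1..36:
1, 1, 2, 3, 5, 8, 13, 21, 34, 55, 89, 144, 233, 377, 610, 51, 661, 712, 437, 213, 650, 863, 577, 504, 145, 649, 794, 507, 365, 872, 301, 237, 538, 775, 377, 216
F(36) mod 936 = 216


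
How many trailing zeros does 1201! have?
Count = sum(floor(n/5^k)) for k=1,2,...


floor(1201/5) = 240
floor(1201/25) = 48
floor(1201/125) = 9
floor(1201/625) = 1
Total = 298

298 trailing zeros


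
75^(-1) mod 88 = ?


Use the extended Euclidean algorithm on (88, 75); each row r = 88*s + 75*t:
r=88, s=1, t=0
r=75, s=0, t=1
q=1: r=13, s=1, t=-1   [88*(1) + 75*(-1) = 13]
q=5: r=10, s=-5, t=6   [88*(-5) + 75*(6) = 10]
q=1: r=3, s=6, t=-7   [88*(6) + 75*(-7) = 3]
q=3: r=1, s=-23, t=27   [88*(-23) + 75*(27) = 1]
q=3: r=0, s=75, t=-88   [88*(75) + 75*(-88) = 0]
GCD = 1 with t = 27, so 75*(27) ≡ 1 (mod 88)
Inverse = 27 mod 88 = 27
Check: 75 * 27 = 2025 ≡ 1 (mod 88)

75^(-1) ≡ 27 (mod 88)


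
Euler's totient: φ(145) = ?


145 = 5 × 29
Prime factors: 5, 29
φ(145) = 145 × (1-1/5) × (1-1/29)
= 145 × 4/5 × 28/29 = 112

φ(145) = 112


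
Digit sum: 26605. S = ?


2 + 6 + 6 + 0 + 5 = 19


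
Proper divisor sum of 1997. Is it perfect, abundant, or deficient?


Proper divisors: 1
Sum = 1 = 1
1 < 1997 → deficient

s(1997) = 1 (deficient)


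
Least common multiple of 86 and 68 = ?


GCD(86, 68) = 2
LCM = 86*68/2 = 5848/2 = 2924

LCM = 2924


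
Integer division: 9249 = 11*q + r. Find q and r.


9249 = 11 * 840 + 9
Check: 9240 + 9 = 9249

q = 840, r = 9


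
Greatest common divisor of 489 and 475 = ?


489 = 1 * 475 + 14
475 = 33 * 14 + 13
14 = 1 * 13 + 1
13 = 13 * 1 + 0
GCD = 1


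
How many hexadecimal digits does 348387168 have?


348387168 in base 16 = 14C3F760
Number of digits = 8

8 digits (base 16)


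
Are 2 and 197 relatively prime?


Euclidean algorithm:
197 = 98 * 2 + 1
2 = 2 * 1 + 0
GCD(2, 197) = 1

Yes, coprime (GCD = 1)


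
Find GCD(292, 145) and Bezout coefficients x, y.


Tabular extended Euclidean (each row: r = 292*s + 145*t):
r=292, s=1, t=0
r=145, s=0, t=1
q=2: r=2, s=1, t=-2   [292*(1) + 145*(-2) = 2]
q=72: r=1, s=-72, t=145   [292*(-72) + 145*(145) = 1]
q=2: r=0, s=145, t=-292   [292*(145) + 145*(-292) = 0]
GCD = 1; from the row with r=1: x=-72, y=145
Check: 292*(-72) + 145*(145) = -21024 + 21025 = 1

GCD = 1, x = -72, y = 145


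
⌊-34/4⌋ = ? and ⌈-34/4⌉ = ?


-34/4 = -8.5000
floor = -9
ceil = -8

floor = -9, ceil = -8


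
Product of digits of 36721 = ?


3 × 6 × 7 × 2 × 1 = 252


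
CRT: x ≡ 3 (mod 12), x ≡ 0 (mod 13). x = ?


M = 12*13 = 156
M1 = M/12 = 13, M2 = M/13 = 12
M1^(-1) mod 12 = 1, M2^(-1) mod 13 = 12
x = 3*13*1 + 0*12*12 = 39
39 mod 156 = 39
Check: 39 mod 12 = 3 ✓, 39 mod 13 = 0 ✓

x ≡ 39 (mod 156)


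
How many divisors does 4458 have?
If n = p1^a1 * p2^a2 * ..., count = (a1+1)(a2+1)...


4458 = 2^1 × 3^1 × 743^1
d(4458) = (1+1) × (1+1) × (1+1) = 8

8 divisors


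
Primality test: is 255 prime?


255 / 3 = 85 (exact division)
255 is NOT prime.

No, 255 is not prime


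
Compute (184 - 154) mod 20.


184 - 154 = 30
30 mod 20 = 10


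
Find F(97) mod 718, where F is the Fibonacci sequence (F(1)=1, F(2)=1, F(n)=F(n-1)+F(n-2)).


F(k) mod 718 for k=1..97:
1, 1, 2, 3, 5, 8, 13, 21, 34, 55, 89, 144, 233, 377, 610, 269, 161, 430, 591, 303, 176, 479, 655, 416, 353, 51, 404, 455, 141, 596, 19, 615, 634, 531, 447, 260, 707, 249, 238, 487, 7, 494, 501, 277, 60, 337, 397, 16, 413, 429, 124, 553, 677, 512, 471, 265, 18, 283, 301, 584, 167, 33, 200, 233, 433, 666, 381, 329, 710, 321, 313, 634, 229, 145, 374, 519, 175, 694, 151, 127, 278, 405, 683, 370, 335, 705, 322, 309, 631, 222, 135, 357, 492, 131, 623, 36, 659
F(97) mod 718 = 659


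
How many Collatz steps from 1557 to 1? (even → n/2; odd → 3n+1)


1557 → 4672 → 2336 → 1168 → 584 → 292 → 146 → 73 → 220 → 110 → 55 → 166 → 83 → 250 → 125 → 376 → 188 → 94 → 47 → 142 → 71 → 214 → 107 → 322 → 161 → 484 → 242 → 121 → 364 → 182 → 91 → 274 → 137 → 412 → 206 → 103 → 310 → 155 → 466 → 233 → 700 → 350 → 175 → 526 → 263 → 790 → 395 → 1186 → 593 → 1780 → 890 → 445 → 1336 → 668 → 334 → 167 → 502 → 251 → 754 → 377 → 1132 → 566 → 283 → 850 → 425 → 1276 → 638 → 319 → 958 → 479 → 1438 → 719 → 2158 → 1079 → 3238 → 1619 → 4858 → 2429 → 7288 → 3644 → 1822 → 911 → 2734 → 1367 → 4102 → 2051 → 6154 → 3077 → 9232 → 4616 → 2308 → 1154 → 577 → 1732 → 866 → 433 → 1300 → 650 → 325 → 976 → 488 → 244 → 122 → 61 → 184 → 92 → 46 → 23 → 70 → 35 → 106 → 53 → 160 → 80 → 40 → 20 → 10 → 5 → 16 → 8 → 4 → 2 → 1
Total steps = 122

122 steps


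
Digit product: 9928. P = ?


9 × 9 × 2 × 8 = 1296


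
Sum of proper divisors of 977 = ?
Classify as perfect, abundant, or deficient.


Proper divisors: 1
Sum = 1 = 1
1 < 977 → deficient

s(977) = 1 (deficient)


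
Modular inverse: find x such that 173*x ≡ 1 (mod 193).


Use the extended Euclidean algorithm on (193, 173); each row r = 193*s + 173*t:
r=193, s=1, t=0
r=173, s=0, t=1
q=1: r=20, s=1, t=-1   [193*(1) + 173*(-1) = 20]
q=8: r=13, s=-8, t=9   [193*(-8) + 173*(9) = 13]
q=1: r=7, s=9, t=-10   [193*(9) + 173*(-10) = 7]
q=1: r=6, s=-17, t=19   [193*(-17) + 173*(19) = 6]
q=1: r=1, s=26, t=-29   [193*(26) + 173*(-29) = 1]
q=6: r=0, s=-173, t=193   [193*(-173) + 173*(193) = 0]
GCD = 1 with t = -29, so 173*(-29) ≡ 1 (mod 193)
Inverse = -29 mod 193 = 164
Check: 173 * 164 = 28372 ≡ 1 (mod 193)

173^(-1) ≡ 164 (mod 193)


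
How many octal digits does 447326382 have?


447326382 in base 8 = 3252324256
Number of digits = 10

10 digits (base 8)


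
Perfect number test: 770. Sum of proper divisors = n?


Proper divisors of 770: 1, 2, 5, 7, 10, 11, 14, 22, 35, 55, 70, 77, 110, 154, 385
Sum = 1 + 2 + 5 + 7 + 10 + 11 + 14 + 22 + 35 + 55 + 70 + 77 + 110 + 154 + 385 = 958

No, 770 is not perfect (958 ≠ 770)


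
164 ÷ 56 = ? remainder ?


164 = 56 * 2 + 52
Check: 112 + 52 = 164

q = 2, r = 52


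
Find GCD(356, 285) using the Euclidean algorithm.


356 = 1 * 285 + 71
285 = 4 * 71 + 1
71 = 71 * 1 + 0
GCD = 1


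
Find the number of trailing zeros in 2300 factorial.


floor(2300/5) = 460
floor(2300/25) = 92
floor(2300/125) = 18
floor(2300/625) = 3
Total = 573

573 trailing zeros


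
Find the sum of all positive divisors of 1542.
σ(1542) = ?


Divisors of 1542: 1, 2, 3, 6, 257, 514, 771, 1542
Sum = 1 + 2 + 3 + 6 + 257 + 514 + 771 + 1542 = 3096

σ(1542) = 3096


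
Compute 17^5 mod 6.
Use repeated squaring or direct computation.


17^1 mod 6 = 5
17^2 mod 6 = 1
17^3 mod 6 = 5
17^4 mod 6 = 1
17^5 mod 6 = 5


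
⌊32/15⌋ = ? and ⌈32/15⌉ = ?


32/15 = 2.1333
floor = 2
ceil = 3

floor = 2, ceil = 3


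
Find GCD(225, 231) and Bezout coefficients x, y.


Tabular extended Euclidean (each row: r = 225*s + 231*t):
r=225, s=1, t=0
r=231, s=0, t=1
q=0: r=225, s=1, t=0   [225*(1) + 231*(0) = 225]
q=1: r=6, s=-1, t=1   [225*(-1) + 231*(1) = 6]
q=37: r=3, s=38, t=-37   [225*(38) + 231*(-37) = 3]
q=2: r=0, s=-77, t=75   [225*(-77) + 231*(75) = 0]
GCD = 3; from the row with r=3: x=38, y=-37
Check: 225*(38) + 231*(-37) = 8550 - 8547 = 3

GCD = 3, x = 38, y = -37


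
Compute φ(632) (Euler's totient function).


632 = 2^3 × 79
Prime factors: 2, 79
φ(632) = 632 × (1-1/2) × (1-1/79)
= 632 × 1/2 × 78/79 = 312

φ(632) = 312


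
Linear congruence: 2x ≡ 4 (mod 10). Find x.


GCD(2, 10) = 2 divides 4
Divide: 1x ≡ 2 (mod 5)
x ≡ 2 (mod 5)


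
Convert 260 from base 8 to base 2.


260 (base 8) = 176 (decimal)
176 (decimal) = 10110000 (base 2)


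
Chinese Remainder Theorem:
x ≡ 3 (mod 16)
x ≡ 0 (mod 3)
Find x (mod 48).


M = 16*3 = 48
M1 = M/16 = 3, M2 = M/3 = 16
M1^(-1) mod 16 = 11, M2^(-1) mod 3 = 1
x = 3*3*11 + 0*16*1 = 99
99 mod 48 = 3
Check: 3 mod 16 = 3 ✓, 3 mod 3 = 0 ✓

x ≡ 3 (mod 48)


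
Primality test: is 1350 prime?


1350 / 2 = 675 (exact division)
1350 is NOT prime.

No, 1350 is not prime


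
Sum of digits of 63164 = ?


6 + 3 + 1 + 6 + 4 = 20


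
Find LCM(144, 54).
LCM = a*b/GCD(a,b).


GCD(144, 54) = 18
LCM = 144*54/18 = 7776/18 = 432

LCM = 432


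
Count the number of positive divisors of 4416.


4416 = 2^6 × 3^1 × 23^1
d(4416) = (6+1) × (1+1) × (1+1) = 28

28 divisors


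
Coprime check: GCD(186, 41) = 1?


Euclidean algorithm:
186 = 4 * 41 + 22
41 = 1 * 22 + 19
22 = 1 * 19 + 3
19 = 6 * 3 + 1
3 = 3 * 1 + 0
GCD(186, 41) = 1

Yes, coprime (GCD = 1)


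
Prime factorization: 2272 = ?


2272 / 2 = 1136
1136 / 2 = 568
568 / 2 = 284
284 / 2 = 142
142 / 2 = 71
71 / 71 = 1
2272 = 2^5 × 71


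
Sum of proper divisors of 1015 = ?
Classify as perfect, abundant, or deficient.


Proper divisors: 1, 5, 7, 29, 35, 145, 203
Sum = 1 + 5 + 7 + 29 + 35 + 145 + 203 = 425
425 < 1015 → deficient

s(1015) = 425 (deficient)


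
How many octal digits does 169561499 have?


169561499 in base 8 = 1206646633
Number of digits = 10

10 digits (base 8)


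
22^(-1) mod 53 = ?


Use the extended Euclidean algorithm on (53, 22); each row r = 53*s + 22*t:
r=53, s=1, t=0
r=22, s=0, t=1
q=2: r=9, s=1, t=-2   [53*(1) + 22*(-2) = 9]
q=2: r=4, s=-2, t=5   [53*(-2) + 22*(5) = 4]
q=2: r=1, s=5, t=-12   [53*(5) + 22*(-12) = 1]
q=4: r=0, s=-22, t=53   [53*(-22) + 22*(53) = 0]
GCD = 1 with t = -12, so 22*(-12) ≡ 1 (mod 53)
Inverse = -12 mod 53 = 41
Check: 22 * 41 = 902 ≡ 1 (mod 53)

22^(-1) ≡ 41 (mod 53)


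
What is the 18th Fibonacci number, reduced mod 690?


F(k) mod 690 for k=1..18:
1, 1, 2, 3, 5, 8, 13, 21, 34, 55, 89, 144, 233, 377, 610, 297, 217, 514
F(18) mod 690 = 514


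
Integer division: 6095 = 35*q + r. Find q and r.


6095 = 35 * 174 + 5
Check: 6090 + 5 = 6095

q = 174, r = 5


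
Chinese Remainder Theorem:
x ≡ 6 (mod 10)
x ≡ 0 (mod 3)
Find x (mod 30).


M = 10*3 = 30
M1 = M/10 = 3, M2 = M/3 = 10
M1^(-1) mod 10 = 7, M2^(-1) mod 3 = 1
x = 6*3*7 + 0*10*1 = 126
126 mod 30 = 6
Check: 6 mod 10 = 6 ✓, 6 mod 3 = 0 ✓

x ≡ 6 (mod 30)


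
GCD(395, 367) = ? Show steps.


395 = 1 * 367 + 28
367 = 13 * 28 + 3
28 = 9 * 3 + 1
3 = 3 * 1 + 0
GCD = 1


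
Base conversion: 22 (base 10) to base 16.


22 (base 10) = 22 (decimal)
22 (decimal) = 16 (base 16)


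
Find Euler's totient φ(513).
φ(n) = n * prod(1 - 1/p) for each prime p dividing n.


513 = 3^3 × 19
Prime factors: 3, 19
φ(513) = 513 × (1-1/3) × (1-1/19)
= 513 × 2/3 × 18/19 = 324

φ(513) = 324


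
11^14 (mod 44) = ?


11^1 mod 44 = 11
11^2 mod 44 = 33
11^3 mod 44 = 11
11^4 mod 44 = 33
11^5 mod 44 = 11
11^6 mod 44 = 33
11^7 mod 44 = 11
11^8 mod 44 = 33
11^9 mod 44 = 11
11^10 mod 44 = 33
11^11 mod 44 = 11
11^12 mod 44 = 33
11^13 mod 44 = 11
11^14 mod 44 = 33


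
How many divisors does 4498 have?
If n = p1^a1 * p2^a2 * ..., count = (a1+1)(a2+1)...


4498 = 2^1 × 13^1 × 173^1
d(4498) = (1+1) × (1+1) × (1+1) = 8

8 divisors


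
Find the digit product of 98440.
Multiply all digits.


9 × 8 × 4 × 4 × 0 = 0


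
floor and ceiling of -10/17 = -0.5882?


-10/17 = -0.5882
floor = -1
ceil = 0

floor = -1, ceil = 0


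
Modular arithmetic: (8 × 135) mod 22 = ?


8 × 135 = 1080
1080 mod 22 = 2


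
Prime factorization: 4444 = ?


4444 / 2 = 2222
2222 / 2 = 1111
1111 / 11 = 101
101 / 101 = 1
4444 = 2^2 × 11 × 101


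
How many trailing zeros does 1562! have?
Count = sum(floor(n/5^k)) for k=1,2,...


floor(1562/5) = 312
floor(1562/25) = 62
floor(1562/125) = 12
floor(1562/625) = 2
Total = 388

388 trailing zeros


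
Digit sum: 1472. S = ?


1 + 4 + 7 + 2 = 14


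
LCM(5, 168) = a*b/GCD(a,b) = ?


GCD(5, 168) = 1
LCM = 5*168/1 = 840/1 = 840

LCM = 840


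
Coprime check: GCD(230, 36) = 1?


Euclidean algorithm:
230 = 6 * 36 + 14
36 = 2 * 14 + 8
14 = 1 * 8 + 6
8 = 1 * 6 + 2
6 = 3 * 2 + 0
GCD(230, 36) = 2

No, not coprime (GCD = 2)


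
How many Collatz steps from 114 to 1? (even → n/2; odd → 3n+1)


114 → 57 → 172 → 86 → 43 → 130 → 65 → 196 → 98 → 49 → 148 → 74 → 37 → 112 → 56 → 28 → 14 → 7 → 22 → 11 → 34 → 17 → 52 → 26 → 13 → 40 → 20 → 10 → 5 → 16 → 8 → 4 → 2 → 1
Total steps = 33

33 steps


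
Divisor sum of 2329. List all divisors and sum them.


Divisors of 2329: 1, 17, 137, 2329
Sum = 1 + 17 + 137 + 2329 = 2484

σ(2329) = 2484


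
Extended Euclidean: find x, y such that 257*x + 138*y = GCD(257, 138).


Tabular extended Euclidean (each row: r = 257*s + 138*t):
r=257, s=1, t=0
r=138, s=0, t=1
q=1: r=119, s=1, t=-1   [257*(1) + 138*(-1) = 119]
q=1: r=19, s=-1, t=2   [257*(-1) + 138*(2) = 19]
q=6: r=5, s=7, t=-13   [257*(7) + 138*(-13) = 5]
q=3: r=4, s=-22, t=41   [257*(-22) + 138*(41) = 4]
q=1: r=1, s=29, t=-54   [257*(29) + 138*(-54) = 1]
q=4: r=0, s=-138, t=257   [257*(-138) + 138*(257) = 0]
GCD = 1; from the row with r=1: x=29, y=-54
Check: 257*(29) + 138*(-54) = 7453 - 7452 = 1

GCD = 1, x = 29, y = -54


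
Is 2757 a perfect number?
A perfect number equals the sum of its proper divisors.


Proper divisors of 2757: 1, 3, 919
Sum = 1 + 3 + 919 = 923

No, 2757 is not perfect (923 ≠ 2757)


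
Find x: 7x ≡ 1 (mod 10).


GCD(7, 10) = 1, unique solution
a^(-1) mod 10 = 3
x = 3 * 1 mod 10 = 3

x ≡ 3 (mod 10)


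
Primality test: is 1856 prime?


1856 / 2 = 928 (exact division)
1856 is NOT prime.

No, 1856 is not prime


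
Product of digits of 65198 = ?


6 × 5 × 1 × 9 × 8 = 2160


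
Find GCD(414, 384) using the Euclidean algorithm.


414 = 1 * 384 + 30
384 = 12 * 30 + 24
30 = 1 * 24 + 6
24 = 4 * 6 + 0
GCD = 6


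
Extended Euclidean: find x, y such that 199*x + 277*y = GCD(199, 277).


Tabular extended Euclidean (each row: r = 199*s + 277*t):
r=199, s=1, t=0
r=277, s=0, t=1
q=0: r=199, s=1, t=0   [199*(1) + 277*(0) = 199]
q=1: r=78, s=-1, t=1   [199*(-1) + 277*(1) = 78]
q=2: r=43, s=3, t=-2   [199*(3) + 277*(-2) = 43]
q=1: r=35, s=-4, t=3   [199*(-4) + 277*(3) = 35]
q=1: r=8, s=7, t=-5   [199*(7) + 277*(-5) = 8]
q=4: r=3, s=-32, t=23   [199*(-32) + 277*(23) = 3]
q=2: r=2, s=71, t=-51   [199*(71) + 277*(-51) = 2]
q=1: r=1, s=-103, t=74   [199*(-103) + 277*(74) = 1]
q=2: r=0, s=277, t=-199   [199*(277) + 277*(-199) = 0]
GCD = 1; from the row with r=1: x=-103, y=74
Check: 199*(-103) + 277*(74) = -20497 + 20498 = 1

GCD = 1, x = -103, y = 74
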